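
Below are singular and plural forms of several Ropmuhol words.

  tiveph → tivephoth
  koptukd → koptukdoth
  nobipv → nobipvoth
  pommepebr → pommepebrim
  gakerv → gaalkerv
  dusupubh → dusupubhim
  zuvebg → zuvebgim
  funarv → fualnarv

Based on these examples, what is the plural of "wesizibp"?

wesizibpim

"wesizibp" has second-to-last letter 'b'. The stems whose second-to-last letter is 'b' (zuvebg → zuvebgim, dusupubh → dusupubhim, pommepebr → pommepebrim) add -im.
So wesizibp → wesizibpim.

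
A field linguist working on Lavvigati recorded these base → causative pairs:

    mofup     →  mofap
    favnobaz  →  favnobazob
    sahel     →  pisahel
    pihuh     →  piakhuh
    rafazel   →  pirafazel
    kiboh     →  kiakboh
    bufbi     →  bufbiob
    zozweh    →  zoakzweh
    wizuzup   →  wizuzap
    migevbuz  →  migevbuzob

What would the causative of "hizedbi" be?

hizedbiob

zozweh and sahel both have last vowel 'e' yet inflect differently (zoakzweh, pisahel), so the last vowel is not what conditions the rule; the final letter is.
"hizedbi" ends in -i. The one such stem in the data (bufbi → bufbiob) adds -ob, so the same rule applies.
The other patterns: stems ending in -h insert -ak- after the first vowel; stems ending in -l add the prefix pi-; stems ending in -p change the last vowel to 'a'.
So hizedbi → hizedbiob.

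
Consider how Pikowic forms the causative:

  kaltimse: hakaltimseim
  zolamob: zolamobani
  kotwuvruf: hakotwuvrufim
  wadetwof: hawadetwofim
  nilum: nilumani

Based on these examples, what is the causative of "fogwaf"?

hafogwafim

"fogwaf" ends in -f. The stems ending in -f (kotwuvruf → hakotwuvrufim, wadetwof → hawadetwofim) add ha- … -im around the stem.
So fogwaf → hafogwafim.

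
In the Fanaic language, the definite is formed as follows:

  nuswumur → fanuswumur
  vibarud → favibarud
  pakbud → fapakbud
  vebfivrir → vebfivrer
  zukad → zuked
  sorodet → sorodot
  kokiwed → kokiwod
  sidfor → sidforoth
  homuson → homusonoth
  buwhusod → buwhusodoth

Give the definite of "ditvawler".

ditvawlor

"ditvawler" has last vowel 'e'. The stems whose last vowel is 'e' (sorodet → sorodot, kokiwed → kokiwod) change the last vowel to 'o'.
The other patterns: stems whose last vowel is 'u' add the prefix fa-; stems whose last vowel is 'a' or 'i' change the last vowel to 'e'; stems whose last vowel is 'o' add -oth.
So ditvawler → ditvawlor.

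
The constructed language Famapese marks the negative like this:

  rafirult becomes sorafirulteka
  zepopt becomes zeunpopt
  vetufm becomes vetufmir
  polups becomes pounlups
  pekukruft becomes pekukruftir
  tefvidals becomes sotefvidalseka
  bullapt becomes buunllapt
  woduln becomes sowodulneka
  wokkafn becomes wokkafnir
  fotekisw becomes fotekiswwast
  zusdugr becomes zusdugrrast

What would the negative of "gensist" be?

pekukruft and rafirult both end in -t yet inflect differently (pekukruftir, sorafirulteka), so the final letter is not what conditions the rule; the second-to-last letter is.
"gensist" has second-to-last letter 's'. The one such stem in the data (fotekisw → fotekiswwast) doubles the final consonant and adds -ast (as does zusdugr), so the same rule applies.
The other patterns: stems whose second-to-last letter is 'f' add -ir; stems whose second-to-last letter is 'l' add so- … -eka around the stem; stems whose second-to-last letter is 'p' insert -un- after the first vowel.
So gensist → gensisttast.

gensisttast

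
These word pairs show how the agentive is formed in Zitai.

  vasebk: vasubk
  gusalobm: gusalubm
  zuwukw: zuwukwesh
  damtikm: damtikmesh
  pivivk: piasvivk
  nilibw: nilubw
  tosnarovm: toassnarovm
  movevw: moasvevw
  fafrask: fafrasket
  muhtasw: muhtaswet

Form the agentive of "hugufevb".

fafrask and vasebk both end in -k yet inflect differently (fafrasket, vasubk), so the final letter is not what conditions the rule; the second-to-last letter is.
"hugufevb" has second-to-last letter 'v'. The stems whose second-to-last letter is 'v' (tosnarovm → toassnarovm, pivivk → piasvivk, movevw → moasvevw) insert -as- after the first vowel.
So hugufevb → huasgufevb.

huasgufevb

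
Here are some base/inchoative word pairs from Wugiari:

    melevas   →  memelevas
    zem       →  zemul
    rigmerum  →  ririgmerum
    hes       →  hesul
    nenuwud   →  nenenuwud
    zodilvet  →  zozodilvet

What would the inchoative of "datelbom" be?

dadatelbom

zem and rigmerum both end in -m yet inflect differently (zemul, ririgmerum), so the final letter is not what conditions the rule; the number of vowels is.
"datelbom" has 3 vowels. The stems with 3 vowels (nenuwud → nenenuwud, rigmerum → ririgmerum, melevas → memelevas) repeat the first consonant+vowel as a prefix.
So datelbom → dadatelbom.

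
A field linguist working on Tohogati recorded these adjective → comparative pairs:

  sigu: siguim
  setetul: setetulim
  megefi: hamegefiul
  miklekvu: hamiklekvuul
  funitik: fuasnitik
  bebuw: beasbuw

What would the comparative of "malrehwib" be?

hamalrehwibul

sigu and miklekvu both end in -u yet inflect differently (siguim, hamiklekvuul), so the final letter is not what conditions the rule; the first letter is.
"malrehwib" begins with m-. The stems beginning with m- (megefi → hamegefiul, miklekvu → hamiklekvuul) add ha- … -ul around the stem.
The other patterns: stems beginning with s- add -im; stems beginning with b- or f- insert -as- after the first vowel.
So malrehwib → hamalrehwibul.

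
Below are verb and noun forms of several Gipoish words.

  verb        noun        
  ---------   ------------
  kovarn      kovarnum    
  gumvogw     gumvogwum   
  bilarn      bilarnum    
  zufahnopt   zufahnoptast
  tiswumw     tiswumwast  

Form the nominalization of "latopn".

gumvogw and tiswumw both end in -w yet inflect differently (gumvogwum, tiswumwast), so the final letter is not what conditions the rule; the second-to-last letter is.
"latopn" has second-to-last letter 'p'. The one such stem in the data (zufahnopt → zufahnoptast) adds -ast, so the same rule applies.
The other pattern: stems whose second-to-last letter is 'g' or 'r' add -um.
So latopn → latopnast.

latopnast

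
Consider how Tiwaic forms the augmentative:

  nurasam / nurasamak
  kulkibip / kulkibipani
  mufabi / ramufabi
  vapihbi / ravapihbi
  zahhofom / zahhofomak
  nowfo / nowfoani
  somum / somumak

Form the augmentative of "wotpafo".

wotpafoani

mufabi and kulkibip both have last vowel 'i' yet inflect differently (ramufabi, kulkibipani), so the last vowel is not what conditions the rule; the final letter is.
"wotpafo" ends in -o. The one such stem in the data (nowfo → nowfoani) adds -ani, so the same rule applies.
The other patterns: stems ending in -m add -ak; stems ending in -i add the prefix ra-.
So wotpafo → wotpafoani.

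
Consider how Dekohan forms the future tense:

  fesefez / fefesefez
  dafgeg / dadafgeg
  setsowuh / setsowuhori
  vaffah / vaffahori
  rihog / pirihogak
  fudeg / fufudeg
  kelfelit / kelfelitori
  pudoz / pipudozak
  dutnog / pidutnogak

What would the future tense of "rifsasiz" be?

rifsasizori

"rifsasiz" has last vowel 'i'. The one such stem in the data (kelfelit → kelfelitori) adds -ori, so the same rule applies.
The other patterns: stems whose last vowel is 'e' repeat the first consonant+vowel as a prefix; stems whose last vowel is 'o' add pi- … -ak around the stem.
So rifsasiz → rifsasizori.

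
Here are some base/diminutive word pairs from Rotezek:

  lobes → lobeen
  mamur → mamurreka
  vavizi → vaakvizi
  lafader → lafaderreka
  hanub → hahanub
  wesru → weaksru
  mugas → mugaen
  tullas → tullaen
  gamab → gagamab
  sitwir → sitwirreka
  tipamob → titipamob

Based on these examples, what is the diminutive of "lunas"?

lunaen

"lunas" ends in -s. The stems ending in -s (mugas → mugaen, tullas → tullaen, lobes → lobeen) drop the final letter and add -en.
The other patterns: stems ending in -b repeat the first consonant+vowel as a prefix; stems ending in -r double the final consonant and add -eka; stems ending in -i or -u insert -ak- after the first vowel.
So lunas → lunaen.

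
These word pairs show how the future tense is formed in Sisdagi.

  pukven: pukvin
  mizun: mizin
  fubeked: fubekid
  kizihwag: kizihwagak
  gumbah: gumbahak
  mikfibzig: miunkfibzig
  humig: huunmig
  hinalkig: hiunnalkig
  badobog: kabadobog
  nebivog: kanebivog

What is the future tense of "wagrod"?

kawagrod

kizihwag and mikfibzig both end in -g yet inflect differently (kizihwagak, miunkfibzig), so the final letter is not what conditions the rule; the last vowel is.
"wagrod" has last vowel 'o'. The stems whose last vowel is 'o' (badobog → kabadobog, nebivog → kanebivog) add the prefix ka-.
The other patterns: stems whose last vowel is 'e' or 'u' change the last vowel to 'i'; stems whose last vowel is 'a' add -ak; stems whose last vowel is 'i' insert -un- after the first vowel.
So wagrod → kawagrod.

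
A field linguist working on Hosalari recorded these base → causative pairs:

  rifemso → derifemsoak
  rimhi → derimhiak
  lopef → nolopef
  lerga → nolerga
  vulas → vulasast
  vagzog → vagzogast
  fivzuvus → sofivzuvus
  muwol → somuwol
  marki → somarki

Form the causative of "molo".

somolo

vulas and fivzuvus both end in -s yet inflect differently (vulasast, sofivzuvus), so the final letter is not what conditions the rule; the first letter is.
"molo" begins with m-. The stems beginning with m- (muwol → somuwol, marki → somarki) add the prefix so-.
So molo → somolo.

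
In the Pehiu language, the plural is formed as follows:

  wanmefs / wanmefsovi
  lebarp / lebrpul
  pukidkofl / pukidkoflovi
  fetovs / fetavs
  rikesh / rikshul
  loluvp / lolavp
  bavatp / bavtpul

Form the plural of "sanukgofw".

wanmefs and fetovs both end in -s yet inflect differently (wanmefsovi, fetavs), so the final letter is not what conditions the rule; the second-to-last letter is.
"sanukgofw" has second-to-last letter 'f'. The stems whose second-to-last letter is 'f' (pukidkofl → pukidkoflovi, wanmefs → wanmefsovi) add -ovi.
The other patterns: stems whose second-to-last letter is 'v' change the last vowel to 'a'; stems whose second-to-last letter is 'r', 's' or 't' delete the last vowel and add -ul.
So sanukgofw → sanukgofwovi.

sanukgofwovi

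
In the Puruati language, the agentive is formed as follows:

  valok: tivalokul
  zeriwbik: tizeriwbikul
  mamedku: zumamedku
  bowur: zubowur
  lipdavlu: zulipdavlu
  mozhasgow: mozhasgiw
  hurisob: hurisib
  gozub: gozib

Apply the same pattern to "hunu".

zuhunu

valok and mozhasgow both have last vowel 'o' yet inflect differently (tivalokul, mozhasgiw), so the last vowel is not what conditions the rule; the final letter is.
"hunu" ends in -u. The stems ending in -u (mamedku → zumamedku, lipdavlu → zulipdavlu) add the prefix zu-.
So hunu → zuhunu.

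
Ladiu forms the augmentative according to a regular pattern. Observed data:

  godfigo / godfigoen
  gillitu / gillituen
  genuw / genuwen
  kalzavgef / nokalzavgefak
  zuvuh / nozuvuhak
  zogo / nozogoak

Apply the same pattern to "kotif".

nokotifak

godfigo and zogo both end in -o yet inflect differently (godfigoen, nozogoak), so the final letter is not what conditions the rule; the first letter is.
"kotif" begins with k-. The one such stem in the data (kalzavgef → nokalzavgefak) adds no- … -ak around the stem, so the same rule applies.
The other pattern: stems beginning with g- add -en.
So kotif → nokotifak.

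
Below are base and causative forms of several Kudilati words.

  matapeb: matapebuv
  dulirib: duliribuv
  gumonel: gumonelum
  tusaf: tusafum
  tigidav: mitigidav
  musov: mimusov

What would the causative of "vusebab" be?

matapeb and gumonel both have last vowel 'e' yet inflect differently (matapebuv, gumonelum), so the last vowel is not what conditions the rule; the final letter is.
"vusebab" ends in -b. The stems ending in -b (matapeb → matapebuv, dulirib → duliribuv) add -uv.
The other patterns: stems ending in -f or -l add -um; stems ending in -v add the prefix mi-.
So vusebab → vusebabuv.

vusebabuv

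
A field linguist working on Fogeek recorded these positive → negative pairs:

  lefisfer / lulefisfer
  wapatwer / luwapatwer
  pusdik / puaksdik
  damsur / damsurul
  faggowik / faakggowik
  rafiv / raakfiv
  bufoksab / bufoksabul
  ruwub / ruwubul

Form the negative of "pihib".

piakhib

"pihib" has last vowel 'i'. The stems whose last vowel is 'i' (faggowik → faakggowik, pusdik → puaksdik, rafiv → raakfiv) insert -ak- after the first vowel.
The other patterns: stems whose last vowel is 'e' add the prefix lu-; stems whose last vowel is 'a' or 'u' add -ul.
So pihib → piakhib.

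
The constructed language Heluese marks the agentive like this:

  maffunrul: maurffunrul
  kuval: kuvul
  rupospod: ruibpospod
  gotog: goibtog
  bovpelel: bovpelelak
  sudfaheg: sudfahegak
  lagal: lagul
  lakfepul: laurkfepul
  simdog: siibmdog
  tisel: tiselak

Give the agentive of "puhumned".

lakfepul and tisel both end in -l yet inflect differently (laurkfepul, tiselak), so the final letter is not what conditions the rule; the last vowel is.
"puhumned" has last vowel 'e'. The stems whose last vowel is 'e' (tisel → tiselak, sudfaheg → sudfahegak, bovpelel → bovpelelak) add -ak.
So puhumned → puhumnedak.

puhumnedak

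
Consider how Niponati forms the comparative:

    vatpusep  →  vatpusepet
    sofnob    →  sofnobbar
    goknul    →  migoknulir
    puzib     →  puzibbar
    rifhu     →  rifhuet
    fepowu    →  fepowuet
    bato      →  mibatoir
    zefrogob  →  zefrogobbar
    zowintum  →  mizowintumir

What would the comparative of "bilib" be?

"bilib" ends in -b. The stems ending in -b (zefrogob → zefrogobbar, sofnob → sofnobbar, puzib → puzibbar) double the final consonant and add -ar.
The other patterns: stems ending in -p or -u add -et; stems ending in -l, -m or -o add mi- … -ir around the stem.
So bilib → bilibbar.

bilibbar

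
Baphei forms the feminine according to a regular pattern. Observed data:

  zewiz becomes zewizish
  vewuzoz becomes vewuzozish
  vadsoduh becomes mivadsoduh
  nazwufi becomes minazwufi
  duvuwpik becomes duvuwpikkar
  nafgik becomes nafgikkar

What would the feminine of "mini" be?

zewiz and nazwufi both have last vowel 'i' yet inflect differently (zewizish, minazwufi), so the last vowel is not what conditions the rule; the final letter is.
"mini" ends in -i. The one such stem in the data (nazwufi → minazwufi) adds the prefix mi-, so the same rule applies.
The other patterns: stems ending in -z add -ish; stems ending in -k double the final consonant and add -ar.
So mini → mimini.

mimini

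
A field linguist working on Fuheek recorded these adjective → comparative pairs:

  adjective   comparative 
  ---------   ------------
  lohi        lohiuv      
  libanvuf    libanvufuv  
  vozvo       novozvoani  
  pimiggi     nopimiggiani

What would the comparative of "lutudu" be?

lutuduuv

lohi and pimiggi both end in -i yet inflect differently (lohiuv, nopimiggiani), so the final letter is not what conditions the rule; the first letter is.
"lutudu" begins with l-. The stems beginning with l- (lohi → lohiuv, libanvuf → libanvufuv) add -uv.
So lutudu → lutuduuv.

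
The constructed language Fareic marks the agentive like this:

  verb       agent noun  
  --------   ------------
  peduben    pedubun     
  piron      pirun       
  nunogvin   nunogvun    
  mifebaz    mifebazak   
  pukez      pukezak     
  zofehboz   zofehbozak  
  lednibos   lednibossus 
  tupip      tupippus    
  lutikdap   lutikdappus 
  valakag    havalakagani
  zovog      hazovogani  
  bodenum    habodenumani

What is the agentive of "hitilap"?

hitilappus

peduben and pukez both have last vowel 'e' yet inflect differently (pedubun, pukezak), so the last vowel is not what conditions the rule; the final letter is.
"hitilap" ends in -p. The stems ending in -p (tupip → tupippus, lutikdap → lutikdappus) double the final consonant and add -us.
So hitilap → hitilappus.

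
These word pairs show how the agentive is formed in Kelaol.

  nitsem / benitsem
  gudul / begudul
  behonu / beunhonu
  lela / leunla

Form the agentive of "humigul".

behumigul

gudul and behonu both have last vowel 'u' yet inflect differently (begudul, beunhonu), so the last vowel is not what conditions the rule; whether the stem ends in a vowel or a consonant is.
"humigul" ends in a consonant. The stems ending in a consonant (nitsem → benitsem, gudul → begudul) add the prefix be-.
So humigul → behumigul.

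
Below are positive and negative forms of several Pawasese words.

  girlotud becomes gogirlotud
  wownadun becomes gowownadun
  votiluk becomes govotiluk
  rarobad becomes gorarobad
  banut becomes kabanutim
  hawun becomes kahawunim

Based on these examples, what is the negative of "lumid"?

"lumid" has 2 vowels. The stems with 2 vowels (hawun → kahawunim, banut → kabanutim) add ka- … -im around the stem.
The other pattern: stems with 3 vowels add the prefix go-.
So lumid → kalumidim.

kalumidim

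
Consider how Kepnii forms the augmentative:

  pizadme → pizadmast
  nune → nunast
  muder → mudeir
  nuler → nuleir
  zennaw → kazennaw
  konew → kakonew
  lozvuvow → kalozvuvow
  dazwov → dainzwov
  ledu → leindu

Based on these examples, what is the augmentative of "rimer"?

rimeir

pizadme and muder both have last vowel 'e' yet inflect differently (pizadmast, mudeir), so the last vowel is not what conditions the rule; the final letter is.
"rimer" ends in -r. The stems ending in -r (muder → mudeir, nuler → nuleir) drop the final letter and add -ir.
The other patterns: stems ending in -e drop the final letter and add -ast; stems ending in -w add the prefix ka-; stems ending in -u or -v insert -in- after the first vowel.
So rimer → rimeir.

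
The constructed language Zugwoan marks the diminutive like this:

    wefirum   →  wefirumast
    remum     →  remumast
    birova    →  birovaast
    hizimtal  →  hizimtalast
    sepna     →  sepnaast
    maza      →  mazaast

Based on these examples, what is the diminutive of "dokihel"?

Every pair shown (wefirum → wefirumast, remum → remumast, birova → birovaast, …) follows the same rule: add -ast.
So dokihel → dokihelast.

dokihelast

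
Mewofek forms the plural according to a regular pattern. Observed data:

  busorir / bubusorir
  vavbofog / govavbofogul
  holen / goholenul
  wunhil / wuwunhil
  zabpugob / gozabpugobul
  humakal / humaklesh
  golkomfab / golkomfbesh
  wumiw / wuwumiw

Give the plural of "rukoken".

"rukoken" has last vowel 'e'. The one such stem in the data (holen → goholenul) adds go- … -ul around the stem, so the same rule applies.
So rukoken → gorukokenul.

gorukokenul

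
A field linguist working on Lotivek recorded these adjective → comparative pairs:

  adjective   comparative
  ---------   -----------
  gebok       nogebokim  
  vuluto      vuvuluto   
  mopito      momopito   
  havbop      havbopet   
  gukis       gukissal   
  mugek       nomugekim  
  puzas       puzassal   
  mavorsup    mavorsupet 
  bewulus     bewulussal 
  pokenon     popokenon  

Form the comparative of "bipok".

"bipok" ends in -k. The stems ending in -k (gebok → nogebokim, mugek → nomugekim) add no- … -im around the stem.
The other patterns: stems ending in -n or -o repeat the first consonant+vowel as a prefix; stems ending in -p add -et; stems ending in -s double the final consonant and add -al.
So bipok → nobipokim.

nobipokim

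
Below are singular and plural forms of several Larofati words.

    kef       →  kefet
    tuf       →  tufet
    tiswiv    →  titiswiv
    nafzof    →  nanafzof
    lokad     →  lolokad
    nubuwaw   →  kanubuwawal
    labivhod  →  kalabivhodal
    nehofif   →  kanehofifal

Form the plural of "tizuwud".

kef and nafzof both end in -f yet inflect differently (kefet, nanafzof), so the final letter is not what conditions the rule; the number of vowels is.
"tizuwud" has 3 vowels. The stems with 3 vowels (nubuwaw → kanubuwawal, labivhod → kalabivhodal, nehofif → kanehofifal) add ka- … -al around the stem.
So tizuwud → katizuwudal.

katizuwudal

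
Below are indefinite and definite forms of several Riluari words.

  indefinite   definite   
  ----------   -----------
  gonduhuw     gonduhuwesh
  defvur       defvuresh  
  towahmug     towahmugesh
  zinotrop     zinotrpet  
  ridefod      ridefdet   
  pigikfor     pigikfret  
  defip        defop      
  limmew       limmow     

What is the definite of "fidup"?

defvur and pigikfor both end in -r yet inflect differently (defvuresh, pigikfret), so the final letter is not what conditions the rule; the last vowel is.
"fidup" has last vowel 'u'. The stems whose last vowel is 'u' (gonduhuw → gonduhuwesh, defvur → defvuresh, towahmug → towahmugesh) add -esh.
The other patterns: stems whose last vowel is 'o' delete the last vowel and add -et; stems whose last vowel is 'e' or 'i' change the last vowel to 'o'.
So fidup → fidupesh.

fidupesh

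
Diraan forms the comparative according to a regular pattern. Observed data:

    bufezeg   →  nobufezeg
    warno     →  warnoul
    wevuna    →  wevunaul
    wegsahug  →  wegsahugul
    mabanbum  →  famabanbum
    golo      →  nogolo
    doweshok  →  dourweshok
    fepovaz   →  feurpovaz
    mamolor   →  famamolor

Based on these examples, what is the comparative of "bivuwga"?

warno and golo both end in -o yet inflect differently (warnoul, nogolo), so the final letter is not what conditions the rule; the first letter is.
"bivuwga" begins with b-. The one such stem in the data (bufezeg → nobufezeg) adds the prefix no-, so the same rule applies.
The other patterns: stems beginning with w- add -ul; stems beginning with m- add the prefix fa-; stems beginning with d- or f- insert -ur- after the first vowel.
So bivuwga → nobivuwga.

nobivuwga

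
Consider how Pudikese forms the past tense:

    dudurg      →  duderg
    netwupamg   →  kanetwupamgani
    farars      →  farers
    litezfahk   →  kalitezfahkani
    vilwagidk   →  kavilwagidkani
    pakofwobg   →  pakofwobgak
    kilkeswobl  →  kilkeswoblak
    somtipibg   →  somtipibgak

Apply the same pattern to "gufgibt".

gufgibtak

dudurg and somtipibg both end in -g yet inflect differently (duderg, somtipibgak), so the final letter is not what conditions the rule; the second-to-last letter is.
"gufgibt" has second-to-last letter 'b'. The stems whose second-to-last letter is 'b' (somtipibg → somtipibgak, kilkeswobl → kilkeswoblak, pakofwobg → pakofwobgak) add -ak.
The other patterns: stems whose second-to-last letter is 'r' change the last vowel to 'e'; stems whose second-to-last letter is 'd', 'h' or 'm' add ka- … -ani around the stem.
So gufgibt → gufgibtak.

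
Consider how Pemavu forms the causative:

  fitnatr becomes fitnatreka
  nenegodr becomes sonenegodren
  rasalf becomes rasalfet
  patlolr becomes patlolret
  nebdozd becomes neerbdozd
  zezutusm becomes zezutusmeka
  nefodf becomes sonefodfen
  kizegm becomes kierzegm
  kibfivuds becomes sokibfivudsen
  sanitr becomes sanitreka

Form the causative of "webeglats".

rasalf and nefodf both end in -f yet inflect differently (rasalfet, sonefodfen), so the final letter is not what conditions the rule; the second-to-last letter is.
"webeglats" has second-to-last letter 't'. The stems whose second-to-last letter is 't' (sanitr → sanitreka, fitnatr → fitnatreka) add -eka.
So webeglats → webeglatseka.

webeglatseka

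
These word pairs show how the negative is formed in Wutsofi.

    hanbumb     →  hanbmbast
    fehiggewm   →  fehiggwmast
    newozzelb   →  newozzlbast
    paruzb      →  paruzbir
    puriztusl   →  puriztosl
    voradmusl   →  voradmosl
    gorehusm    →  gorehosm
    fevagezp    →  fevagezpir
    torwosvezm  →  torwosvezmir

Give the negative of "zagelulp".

zagellpast

torwosvezm and gorehusm both end in -m yet inflect differently (torwosvezmir, gorehosm), so the final letter is not what conditions the rule; the second-to-last letter is.
"zagelulp" has second-to-last letter 'l'. The one such stem in the data (newozzelb → newozzlbast) deletes the last vowel and adds -ast (as do fehiggewm, hanbumb), so the same rule applies.
The other patterns: stems whose second-to-last letter is 'z' add -ir; stems whose second-to-last letter is 's' change the last vowel to 'o'.
So zagelulp → zagellpast.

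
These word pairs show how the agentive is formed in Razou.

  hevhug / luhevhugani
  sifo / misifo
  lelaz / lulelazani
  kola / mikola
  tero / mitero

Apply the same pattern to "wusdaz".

kola and lelaz both have last vowel 'a' yet inflect differently (mikola, lulelazani), so the last vowel is not what conditions the rule; whether the stem ends in a vowel or a consonant is.
"wusdaz" ends in a consonant. The stems ending in a consonant (lelaz → lulelazani, hevhug → luhevhugani) add lu- … -ani around the stem.
The other pattern: stems ending in a vowel add the prefix mi-.
So wusdaz → luwusdazani.

luwusdazani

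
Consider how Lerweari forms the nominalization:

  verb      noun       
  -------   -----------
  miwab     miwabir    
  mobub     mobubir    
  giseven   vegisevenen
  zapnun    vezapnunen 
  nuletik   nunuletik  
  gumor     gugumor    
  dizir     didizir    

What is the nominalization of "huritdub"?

mobub and zapnun both have last vowel 'u' yet inflect differently (mobubir, vezapnunen), so the last vowel is not what conditions the rule; the final letter is.
"huritdub" ends in -b. The stems ending in -b (miwab → miwabir, mobub → mobubir) add -ir.
So huritdub → huritdubir.

huritdubir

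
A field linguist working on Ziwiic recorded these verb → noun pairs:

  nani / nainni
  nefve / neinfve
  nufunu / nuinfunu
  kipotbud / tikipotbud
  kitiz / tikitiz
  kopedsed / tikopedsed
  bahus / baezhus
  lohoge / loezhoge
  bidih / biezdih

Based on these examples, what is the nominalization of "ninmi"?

niinnmi

nefve and lohoge both end in -e yet inflect differently (neinfve, loezhoge), so the final letter is not what conditions the rule; the first letter is.
"ninmi" begins with n-. The stems beginning with n- (nani → nainni, nefve → neinfve, nufunu → nuinfunu) insert -in- after the first vowel.
So ninmi → niinnmi.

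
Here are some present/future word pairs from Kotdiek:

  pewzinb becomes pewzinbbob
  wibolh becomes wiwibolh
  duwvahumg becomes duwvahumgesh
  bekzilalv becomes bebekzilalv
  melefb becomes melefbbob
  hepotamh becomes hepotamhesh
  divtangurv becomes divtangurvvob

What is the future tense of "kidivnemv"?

kidivnemvesh

hepotamh and wibolh both end in -h yet inflect differently (hepotamhesh, wiwibolh), so the final letter is not what conditions the rule; the second-to-last letter is.
"kidivnemv" has second-to-last letter 'm'. The stems whose second-to-last letter is 'm' (duwvahumg → duwvahumgesh, hepotamh → hepotamhesh) add -esh.
So kidivnemv → kidivnemvesh.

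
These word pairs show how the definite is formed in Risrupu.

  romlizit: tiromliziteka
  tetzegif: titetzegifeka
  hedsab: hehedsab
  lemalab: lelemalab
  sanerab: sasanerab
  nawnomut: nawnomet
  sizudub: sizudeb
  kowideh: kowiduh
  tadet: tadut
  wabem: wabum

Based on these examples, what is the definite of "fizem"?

fizum

romlizit and nawnomut both end in -t yet inflect differently (tiromliziteka, nawnomet), so the final letter is not what conditions the rule; the last vowel is.
"fizem" has last vowel 'e'. The stems whose last vowel is 'e' (kowideh → kowiduh, tadet → tadut, wabem → wabum) change the last vowel to 'u'.
So fizem → fizum.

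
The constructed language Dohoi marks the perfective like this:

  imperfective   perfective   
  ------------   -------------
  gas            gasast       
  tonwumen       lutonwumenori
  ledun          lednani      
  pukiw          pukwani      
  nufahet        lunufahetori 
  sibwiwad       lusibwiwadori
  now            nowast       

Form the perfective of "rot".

rotast

"rot" has 1 vowel. The stems with 1 vowel (now → nowast, gas → gasast) add -ast.
The other patterns: stems with 2 vowels delete the last vowel and add -ani; stems with 3 vowels add lu- … -ori around the stem.
So rot → rotast.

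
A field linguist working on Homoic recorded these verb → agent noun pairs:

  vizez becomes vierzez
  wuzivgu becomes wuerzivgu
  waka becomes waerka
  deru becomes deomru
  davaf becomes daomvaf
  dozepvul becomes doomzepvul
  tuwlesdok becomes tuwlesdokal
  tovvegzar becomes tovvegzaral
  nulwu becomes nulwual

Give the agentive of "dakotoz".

wuzivgu and deru both end in -u yet inflect differently (wuerzivgu, deomru), so the final letter is not what conditions the rule; the first letter is.
"dakotoz" begins with d-. The stems beginning with d- (deru → deomru, davaf → daomvaf, dozepvul → doomzepvul) insert -om- after the first vowel.
So dakotoz → daomkotoz.

daomkotoz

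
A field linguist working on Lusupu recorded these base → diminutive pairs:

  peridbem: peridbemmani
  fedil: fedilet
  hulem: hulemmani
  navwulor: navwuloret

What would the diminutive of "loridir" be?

peridbem and navwulor both have 3 vowels yet inflect differently (peridbemmani, navwuloret), so the number of vowels is not what conditions the rule; the final letter is.
"loridir" ends in -r. The one such stem in the data (navwulor → navwuloret) adds -et, so the same rule applies.
So loridir → loridiret.

loridiret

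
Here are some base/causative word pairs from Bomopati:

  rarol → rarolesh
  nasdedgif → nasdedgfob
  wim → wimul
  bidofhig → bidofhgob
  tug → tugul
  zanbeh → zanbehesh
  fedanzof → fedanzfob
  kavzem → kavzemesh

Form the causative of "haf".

haful

wim and kavzem both end in -m yet inflect differently (wimul, kavzemesh), so the final letter is not what conditions the rule; the number of vowels is.
"haf" has 1 vowel. The stems with 1 vowel (tug → tugul, wim → wimul) add -ul.
The other patterns: stems with 2 vowels add -esh; stems with 3 vowels delete the last vowel and add -ob.
So haf → haful.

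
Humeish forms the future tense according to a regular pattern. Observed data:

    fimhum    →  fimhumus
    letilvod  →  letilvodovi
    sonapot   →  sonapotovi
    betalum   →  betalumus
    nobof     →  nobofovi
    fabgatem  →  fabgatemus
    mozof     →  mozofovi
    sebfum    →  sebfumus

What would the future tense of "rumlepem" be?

rumlepemus

sebfum and sonapot both begin with s- yet inflect differently (sebfumus, sonapotovi), so the first letter is not what conditions the rule; the final letter is.
"rumlepem" ends in -m. The stems ending in -m (fabgatem → fabgatemus, fimhum → fimhumus, betalum → betalumus) add -us.
So rumlepem → rumlepemus.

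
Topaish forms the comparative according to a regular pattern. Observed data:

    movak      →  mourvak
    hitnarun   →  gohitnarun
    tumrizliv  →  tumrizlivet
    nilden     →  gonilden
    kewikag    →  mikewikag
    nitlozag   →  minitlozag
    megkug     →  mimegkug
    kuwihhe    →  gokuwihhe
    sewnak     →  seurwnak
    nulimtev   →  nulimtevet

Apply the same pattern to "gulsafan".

sewnak and kewikag both have last vowel 'a' yet inflect differently (seurwnak, mikewikag), so the last vowel is not what conditions the rule; the final letter is.
"gulsafan" ends in -n. The stems ending in -n (hitnarun → gohitnarun, nilden → gonilden) add the prefix go-.
So gulsafan → gogulsafan.

gogulsafan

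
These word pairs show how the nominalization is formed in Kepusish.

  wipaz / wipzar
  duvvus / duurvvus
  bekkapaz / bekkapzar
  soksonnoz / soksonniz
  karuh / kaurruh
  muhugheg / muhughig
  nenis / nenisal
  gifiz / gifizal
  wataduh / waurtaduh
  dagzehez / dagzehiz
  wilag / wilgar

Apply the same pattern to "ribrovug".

gifiz and wipaz both end in -z yet inflect differently (gifizal, wipzar), so the final letter is not what conditions the rule; the last vowel is.
"ribrovug" has last vowel 'u'. The stems whose last vowel is 'u' (karuh → kaurruh, wataduh → waurtaduh, duvvus → duurvvus) insert -ur- after the first vowel.
So ribrovug → riurbrovug.

riurbrovug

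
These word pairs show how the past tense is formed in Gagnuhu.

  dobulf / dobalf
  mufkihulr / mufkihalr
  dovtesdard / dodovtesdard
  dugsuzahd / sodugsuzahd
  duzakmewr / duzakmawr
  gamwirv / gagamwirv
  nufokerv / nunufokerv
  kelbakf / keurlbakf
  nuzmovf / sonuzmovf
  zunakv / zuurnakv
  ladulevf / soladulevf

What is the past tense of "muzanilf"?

muzanalf

dugsuzahd and dovtesdard both end in -d yet inflect differently (sodugsuzahd, dodovtesdard), so the final letter is not what conditions the rule; the second-to-last letter is.
"muzanilf" has second-to-last letter 'l'. The stems whose second-to-last letter is 'l' (dobulf → dobalf, mufkihulr → mufkihalr) change the last vowel to 'a'.
The other patterns: stems whose second-to-last letter is 'h' or 'v' add the prefix so-; stems whose second-to-last letter is 'r' repeat the first consonant+vowel as a prefix; stems whose second-to-last letter is 'k' insert -ur- after the first vowel.
So muzanilf → muzanalf.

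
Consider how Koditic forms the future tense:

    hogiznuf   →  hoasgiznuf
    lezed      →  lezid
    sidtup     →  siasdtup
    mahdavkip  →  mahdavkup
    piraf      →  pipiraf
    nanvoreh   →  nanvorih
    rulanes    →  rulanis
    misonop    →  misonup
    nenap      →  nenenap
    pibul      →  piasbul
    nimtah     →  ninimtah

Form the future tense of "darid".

darud

nanvoreh and nimtah both end in -h yet inflect differently (nanvorih, ninimtah), so the final letter is not what conditions the rule; the last vowel is.
"darid" has last vowel 'i'. The one such stem in the data (mahdavkip → mahdavkup) changes the last vowel to 'u' (as does misonop), so the same rule applies.
The other patterns: stems whose last vowel is 'e' change the last vowel to 'i'; stems whose last vowel is 'a' repeat the first consonant+vowel as a prefix; stems whose last vowel is 'u' insert -as- after the first vowel.
So darid → darud.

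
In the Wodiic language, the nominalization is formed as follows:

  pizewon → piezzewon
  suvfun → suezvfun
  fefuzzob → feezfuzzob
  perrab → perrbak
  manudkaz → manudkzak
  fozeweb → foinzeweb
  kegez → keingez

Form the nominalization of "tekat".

tektak

fefuzzob and perrab both end in -b yet inflect differently (feezfuzzob, perrbak), so the final letter is not what conditions the rule; the last vowel is.
"tekat" has last vowel 'a'. The stems whose last vowel is 'a' (perrab → perrbak, manudkaz → manudkzak) delete the last vowel and add -ak.
The other patterns: stems whose last vowel is 'o' or 'u' insert -ez- after the first vowel; stems whose last vowel is 'e' insert -in- after the first vowel.
So tekat → tektak.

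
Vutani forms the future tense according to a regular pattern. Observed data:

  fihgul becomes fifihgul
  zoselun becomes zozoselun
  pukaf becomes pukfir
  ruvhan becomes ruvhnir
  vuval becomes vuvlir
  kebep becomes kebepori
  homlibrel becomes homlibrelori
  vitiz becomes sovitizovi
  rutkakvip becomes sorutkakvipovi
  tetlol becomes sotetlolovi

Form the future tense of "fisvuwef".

zoselun and ruvhan both end in -n yet inflect differently (zozoselun, ruvhnir), so the final letter is not what conditions the rule; the last vowel is.
"fisvuwef" has last vowel 'e'. The stems whose last vowel is 'e' (kebep → kebepori, homlibrel → homlibrelori) add -ori.
The other patterns: stems whose last vowel is 'u' repeat the first consonant+vowel as a prefix; stems whose last vowel is 'a' delete the last vowel and add -ir; stems whose last vowel is 'i' or 'o' add so- … -ovi around the stem.
So fisvuwef → fisvuwefori.

fisvuwefori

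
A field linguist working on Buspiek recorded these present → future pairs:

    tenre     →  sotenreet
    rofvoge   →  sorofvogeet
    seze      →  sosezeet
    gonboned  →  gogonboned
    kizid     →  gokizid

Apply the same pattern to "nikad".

gonikad

tenre and gonboned both have last vowel 'e' yet inflect differently (sotenreet, gogonboned), so the last vowel is not what conditions the rule; the final letter is.
"nikad" ends in -d. The stems ending in -d (gonboned → gogonboned, kizid → gokizid) add the prefix go-.
The other pattern: stems ending in -e add so- … -et around the stem.
So nikad → gonikad.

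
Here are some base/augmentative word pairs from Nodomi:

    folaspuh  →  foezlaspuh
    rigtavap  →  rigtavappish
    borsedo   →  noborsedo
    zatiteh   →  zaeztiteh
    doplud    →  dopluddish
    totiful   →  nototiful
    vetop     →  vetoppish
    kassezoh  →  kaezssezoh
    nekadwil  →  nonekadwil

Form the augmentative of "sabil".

nosabil

kassezoh and borsedo both have last vowel 'o' yet inflect differently (kaezssezoh, noborsedo), so the last vowel is not what conditions the rule; the final letter is.
"sabil" ends in -l. The stems ending in -l (nekadwil → nonekadwil, totiful → nototiful) add the prefix no-.
So sabil → nosabil.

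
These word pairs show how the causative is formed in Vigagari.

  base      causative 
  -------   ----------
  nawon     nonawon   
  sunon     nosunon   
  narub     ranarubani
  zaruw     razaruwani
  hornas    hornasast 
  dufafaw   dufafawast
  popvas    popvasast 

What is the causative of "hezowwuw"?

rahezowwuwani

"hezowwuw" has last vowel 'u'. The stems whose last vowel is 'u' (narub → ranarubani, zaruw → razaruwani) add ra- … -ani around the stem.
So hezowwuw → rahezowwuwani.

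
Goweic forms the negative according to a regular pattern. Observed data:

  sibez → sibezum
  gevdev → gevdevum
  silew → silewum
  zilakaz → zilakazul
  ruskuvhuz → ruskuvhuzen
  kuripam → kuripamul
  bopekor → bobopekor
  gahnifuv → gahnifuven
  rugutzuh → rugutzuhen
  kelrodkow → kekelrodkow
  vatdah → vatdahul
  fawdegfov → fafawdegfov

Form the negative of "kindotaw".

"kindotaw" has last vowel 'a'. The stems whose last vowel is 'a' (kuripam → kuripamul, zilakaz → zilakazul, vatdah → vatdahul) add -ul.
The other patterns: stems whose last vowel is 'e' add -um; stems whose last vowel is 'o' repeat the first consonant+vowel as a prefix; stems whose last vowel is 'u' add -en.
So kindotaw → kindotawul.

kindotawul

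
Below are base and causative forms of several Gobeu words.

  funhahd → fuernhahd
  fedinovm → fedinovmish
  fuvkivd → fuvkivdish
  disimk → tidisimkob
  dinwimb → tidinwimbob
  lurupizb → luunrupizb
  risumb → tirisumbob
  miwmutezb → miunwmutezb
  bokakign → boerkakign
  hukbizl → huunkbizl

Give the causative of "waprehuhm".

waerprehuhm

"waprehuhm" has second-to-last letter 'h'. The one such stem in the data (funhahd → fuernhahd) inserts -er- after the first vowel (as does bokakign), so the same rule applies.
The other patterns: stems whose second-to-last letter is 'v' add -ish; stems whose second-to-last letter is 'z' insert -un- after the first vowel; stems whose second-to-last letter is 'm' add ti- … -ob around the stem.
So waprehuhm → waerprehuhm.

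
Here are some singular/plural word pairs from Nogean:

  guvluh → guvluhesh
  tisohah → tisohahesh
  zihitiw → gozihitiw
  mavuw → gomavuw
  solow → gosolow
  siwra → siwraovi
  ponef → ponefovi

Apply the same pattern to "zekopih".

zekopihesh

guvluh and mavuw both have last vowel 'u' yet inflect differently (guvluhesh, gomavuw), so the last vowel is not what conditions the rule; the final letter is.
"zekopih" ends in -h. The stems ending in -h (guvluh → guvluhesh, tisohah → tisohahesh) add -esh.
So zekopih → zekopihesh.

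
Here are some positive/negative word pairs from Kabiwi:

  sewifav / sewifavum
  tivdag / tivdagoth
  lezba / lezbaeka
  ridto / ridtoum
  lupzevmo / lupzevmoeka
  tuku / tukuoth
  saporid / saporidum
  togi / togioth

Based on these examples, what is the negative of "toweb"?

toweboth

lupzevmo and ridto both end in -o yet inflect differently (lupzevmoeka, ridtoum), so the final letter is not what conditions the rule; the first letter is.
"toweb" begins with t-. The stems beginning with t- (togi → togioth, tivdag → tivdagoth, tuku → tukuoth) add -oth.
The other patterns: stems beginning with l- add -eka; stems beginning with r- or s- add -um.
So toweb → toweboth.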